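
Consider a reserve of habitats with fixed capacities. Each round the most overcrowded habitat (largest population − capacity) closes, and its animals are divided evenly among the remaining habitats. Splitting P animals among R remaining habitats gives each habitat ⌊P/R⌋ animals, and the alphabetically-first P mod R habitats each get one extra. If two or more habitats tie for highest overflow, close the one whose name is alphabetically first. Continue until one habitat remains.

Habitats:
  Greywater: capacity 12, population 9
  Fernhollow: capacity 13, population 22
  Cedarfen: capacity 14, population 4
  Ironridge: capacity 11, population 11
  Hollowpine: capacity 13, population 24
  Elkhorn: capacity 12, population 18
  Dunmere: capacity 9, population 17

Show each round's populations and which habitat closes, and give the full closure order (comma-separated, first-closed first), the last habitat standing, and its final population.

Closure order: Hollowpine, Fernhollow, Dunmere, Elkhorn, Ironridge, Greywater
Last habitat: Cedarfen with 105 animals

Round 1: Cedarfen=4 Dunmere=17 Elkhorn=18 Fernhollow=22 Greywater=9 Hollowpine=24 Ironridge=11 → close Hollowpine (overflow 11)
  24÷6 = 4 each, +1 to first 0
Round 2: Cedarfen=8 Dunmere=21 Elkhorn=22 Fernhollow=26 Greywater=13 Ironridge=15 → close Fernhollow (overflow 13)
  26÷5 = 5 each, +1 to first 1
Round 3: Cedarfen=14 Dunmere=26 Elkhorn=27 Greywater=18 Ironridge=20 → close Dunmere (overflow 17)
  26÷4 = 6 each, +1 to first 2
Round 4: Cedarfen=21 Elkhorn=34 Greywater=24 Ironridge=26 → close Elkhorn (overflow 22)
  34÷3 = 11 each, +1 to first 1
Round 5: Cedarfen=33 Greywater=35 Ironridge=37 → close Ironridge (overflow 26)
  37÷2 = 18 each, +1 to first 1
Round 6: Cedarfen=52 Greywater=53 → close Greywater (overflow 41)
  53÷1 = 53 each, +1 to first 0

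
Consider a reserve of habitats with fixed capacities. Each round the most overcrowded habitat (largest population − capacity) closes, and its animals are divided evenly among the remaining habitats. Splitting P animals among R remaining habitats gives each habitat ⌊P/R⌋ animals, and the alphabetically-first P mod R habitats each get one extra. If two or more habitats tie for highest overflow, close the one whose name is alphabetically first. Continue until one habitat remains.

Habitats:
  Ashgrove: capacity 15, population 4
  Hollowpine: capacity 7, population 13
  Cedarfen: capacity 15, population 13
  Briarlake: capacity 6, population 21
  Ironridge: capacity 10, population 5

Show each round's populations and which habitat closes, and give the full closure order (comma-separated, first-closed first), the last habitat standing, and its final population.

Closure order: Briarlake, Hollowpine, Cedarfen, Ironridge
Last habitat: Ashgrove with 56 animals

Round 1: Ashgrove=4 Briarlake=21 Cedarfen=13 Hollowpine=13 Ironridge=5 → close Briarlake (overflow 15)
  21÷4 = 5 each, +1 to first 1
Round 2: Ashgrove=10 Cedarfen=18 Hollowpine=18 Ironridge=10 → close Hollowpine (overflow 11)
  18÷3 = 6 each, +1 to first 0
Round 3: Ashgrove=16 Cedarfen=24 Ironridge=16 → close Cedarfen (overflow 9)
  24÷2 = 12 each, +1 to first 0
Round 4: Ashgrove=28 Ironridge=28 → close Ironridge (overflow 18)
  28÷1 = 28 each, +1 to first 0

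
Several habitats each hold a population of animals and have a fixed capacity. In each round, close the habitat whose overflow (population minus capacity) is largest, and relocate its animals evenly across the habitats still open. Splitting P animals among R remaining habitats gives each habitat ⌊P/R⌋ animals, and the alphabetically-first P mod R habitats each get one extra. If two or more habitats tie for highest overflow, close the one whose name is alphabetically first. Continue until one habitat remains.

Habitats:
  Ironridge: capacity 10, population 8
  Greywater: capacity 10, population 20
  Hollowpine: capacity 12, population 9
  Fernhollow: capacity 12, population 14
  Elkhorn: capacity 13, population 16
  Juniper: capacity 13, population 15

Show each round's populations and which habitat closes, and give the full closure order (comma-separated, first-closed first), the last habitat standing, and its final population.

Closure order: Greywater, Elkhorn, Fernhollow, Juniper, Hollowpine
Last habitat: Ironridge with 82 animals

Round 1: Elkhorn=16 Fernhollow=14 Greywater=20 Hollowpine=9 Ironridge=8 Juniper=15 → close Greywater (overflow 10)
  20÷5 = 4 each, +1 to first 0
Round 2: Elkhorn=20 Fernhollow=18 Hollowpine=13 Ironridge=12 Juniper=19 → close Elkhorn (overflow 7)
  20÷4 = 5 each, +1 to first 0
Round 3: Fernhollow=23 Hollowpine=18 Ironridge=17 Juniper=24 → close Fernhollow (overflow 11)
  23÷3 = 7 each, +1 to first 2
Round 4: Hollowpine=26 Ironridge=25 Juniper=31 → close Juniper (overflow 18)
  31÷2 = 15 each, +1 to first 1
Round 5: Hollowpine=42 Ironridge=40 → close Hollowpine (overflow 30)
  42÷1 = 42 each, +1 to first 0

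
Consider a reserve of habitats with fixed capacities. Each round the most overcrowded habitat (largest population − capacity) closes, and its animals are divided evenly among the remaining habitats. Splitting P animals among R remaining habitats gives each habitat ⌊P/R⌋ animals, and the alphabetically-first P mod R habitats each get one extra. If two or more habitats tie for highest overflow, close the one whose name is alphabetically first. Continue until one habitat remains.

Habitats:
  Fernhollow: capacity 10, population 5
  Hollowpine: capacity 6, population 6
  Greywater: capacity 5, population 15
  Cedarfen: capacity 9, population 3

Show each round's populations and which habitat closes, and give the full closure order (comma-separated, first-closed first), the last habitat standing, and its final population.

Round 1: Cedarfen=3 Fernhollow=5 Greywater=15 Hollowpine=6 → close Greywater (overflow 10)
  15÷3 = 5 each, +1 to first 0
Round 2: Cedarfen=8 Fernhollow=10 Hollowpine=11 → close Hollowpine (overflow 5)
  11÷2 = 5 each, +1 to first 1
Round 3: Cedarfen=14 Fernhollow=15 → close Cedarfen (overflow 5)
  14÷1 = 14 each, +1 to first 0

Closure order: Greywater, Hollowpine, Cedarfen
Last habitat: Fernhollow with 29 animals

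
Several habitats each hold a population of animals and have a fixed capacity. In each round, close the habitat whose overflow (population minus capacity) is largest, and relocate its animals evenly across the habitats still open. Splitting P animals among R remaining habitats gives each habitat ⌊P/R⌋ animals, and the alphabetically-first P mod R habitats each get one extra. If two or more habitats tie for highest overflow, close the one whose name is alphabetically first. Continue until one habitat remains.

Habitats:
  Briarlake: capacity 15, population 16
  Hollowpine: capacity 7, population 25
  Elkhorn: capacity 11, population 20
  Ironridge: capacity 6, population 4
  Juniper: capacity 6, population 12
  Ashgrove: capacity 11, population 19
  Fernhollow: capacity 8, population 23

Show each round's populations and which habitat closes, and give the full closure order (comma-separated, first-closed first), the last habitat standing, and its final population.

Round 1: Ashgrove=19 Briarlake=16 Elkhorn=20 Fernhollow=23 Hollowpine=25 Ironridge=4 Juniper=12 → close Hollowpine (overflow 18)
  25÷6 = 4 each, +1 to first 1
Round 2: Ashgrove=24 Briarlake=20 Elkhorn=24 Fernhollow=27 Ironridge=8 Juniper=16 → close Fernhollow (overflow 19)
  27÷5 = 5 each, +1 to first 2
Round 3: Ashgrove=30 Briarlake=26 Elkhorn=29 Ironridge=13 Juniper=21 → close Ashgrove (overflow 19)
  30÷4 = 7 each, +1 to first 2
Round 4: Briarlake=34 Elkhorn=37 Ironridge=20 Juniper=28 → close Elkhorn (overflow 26)
  37÷3 = 12 each, +1 to first 1
Round 5: Briarlake=47 Ironridge=32 Juniper=40 → close Juniper (overflow 34)
  40÷2 = 20 each, +1 to first 0
Round 6: Briarlake=67 Ironridge=52 → close Briarlake (overflow 52)
  67÷1 = 67 each, +1 to first 0

Closure order: Hollowpine, Fernhollow, Ashgrove, Elkhorn, Juniper, Briarlake
Last habitat: Ironridge with 119 animals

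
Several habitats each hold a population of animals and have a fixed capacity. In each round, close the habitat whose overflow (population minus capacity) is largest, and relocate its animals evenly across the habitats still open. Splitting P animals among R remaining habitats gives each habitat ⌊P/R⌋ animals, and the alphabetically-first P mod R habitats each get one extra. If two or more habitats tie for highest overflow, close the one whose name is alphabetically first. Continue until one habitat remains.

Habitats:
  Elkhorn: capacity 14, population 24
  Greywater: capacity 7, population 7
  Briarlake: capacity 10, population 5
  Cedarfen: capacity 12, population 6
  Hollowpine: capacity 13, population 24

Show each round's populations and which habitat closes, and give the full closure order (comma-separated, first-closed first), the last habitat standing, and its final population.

Round 1: Briarlake=5 Cedarfen=6 Elkhorn=24 Greywater=7 Hollowpine=24 → close Hollowpine (overflow 11)
  24÷4 = 6 each, +1 to first 0
Round 2: Briarlake=11 Cedarfen=12 Elkhorn=30 Greywater=13 → close Elkhorn (overflow 16)
  30÷3 = 10 each, +1 to first 0
Round 3: Briarlake=21 Cedarfen=22 Greywater=23 → close Greywater (overflow 16)
  23÷2 = 11 each, +1 to first 1
Round 4: Briarlake=33 Cedarfen=33 → close Briarlake (overflow 23)
  33÷1 = 33 each, +1 to first 0

Closure order: Hollowpine, Elkhorn, Greywater, Briarlake
Last habitat: Cedarfen with 66 animals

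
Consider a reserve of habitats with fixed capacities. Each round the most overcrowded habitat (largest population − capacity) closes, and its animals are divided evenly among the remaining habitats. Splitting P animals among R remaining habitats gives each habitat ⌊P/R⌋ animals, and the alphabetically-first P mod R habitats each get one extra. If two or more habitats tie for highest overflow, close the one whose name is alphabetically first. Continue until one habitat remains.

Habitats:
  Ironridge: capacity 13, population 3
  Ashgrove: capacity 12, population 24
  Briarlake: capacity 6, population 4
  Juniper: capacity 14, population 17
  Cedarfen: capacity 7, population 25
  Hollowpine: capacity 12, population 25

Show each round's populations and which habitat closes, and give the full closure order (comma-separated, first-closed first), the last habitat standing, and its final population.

Closure order: Cedarfen, Hollowpine, Ashgrove, Juniper, Briarlake
Last habitat: Ironridge with 98 animals

Round 1: Ashgrove=24 Briarlake=4 Cedarfen=25 Hollowpine=25 Ironridge=3 Juniper=17 → close Cedarfen (overflow 18)
  25÷5 = 5 each, +1 to first 0
Round 2: Ashgrove=29 Briarlake=9 Hollowpine=30 Ironridge=8 Juniper=22 → close Hollowpine (overflow 18)
  30÷4 = 7 each, +1 to first 2
Round 3: Ashgrove=37 Briarlake=17 Ironridge=15 Juniper=29 → close Ashgrove (overflow 25)
  37÷3 = 12 each, +1 to first 1
Round 4: Briarlake=30 Ironridge=27 Juniper=41 → close Juniper (overflow 27)
  41÷2 = 20 each, +1 to first 1
Round 5: Briarlake=51 Ironridge=47 → close Briarlake (overflow 45)
  51÷1 = 51 each, +1 to first 0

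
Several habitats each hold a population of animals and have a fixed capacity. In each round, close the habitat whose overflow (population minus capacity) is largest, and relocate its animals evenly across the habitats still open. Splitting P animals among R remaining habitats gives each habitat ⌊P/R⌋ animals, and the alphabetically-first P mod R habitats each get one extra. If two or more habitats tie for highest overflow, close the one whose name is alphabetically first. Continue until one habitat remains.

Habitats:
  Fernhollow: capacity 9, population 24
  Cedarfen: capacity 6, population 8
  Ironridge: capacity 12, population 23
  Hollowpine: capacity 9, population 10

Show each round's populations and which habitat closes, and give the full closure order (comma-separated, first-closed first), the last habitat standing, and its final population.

Closure order: Fernhollow, Ironridge, Cedarfen
Last habitat: Hollowpine with 65 animals

Round 1: Cedarfen=8 Fernhollow=24 Hollowpine=10 Ironridge=23 → close Fernhollow (overflow 15)
  24÷3 = 8 each, +1 to first 0
Round 2: Cedarfen=16 Hollowpine=18 Ironridge=31 → close Ironridge (overflow 19)
  31÷2 = 15 each, +1 to first 1
Round 3: Cedarfen=32 Hollowpine=33 → close Cedarfen (overflow 26)
  32÷1 = 32 each, +1 to first 0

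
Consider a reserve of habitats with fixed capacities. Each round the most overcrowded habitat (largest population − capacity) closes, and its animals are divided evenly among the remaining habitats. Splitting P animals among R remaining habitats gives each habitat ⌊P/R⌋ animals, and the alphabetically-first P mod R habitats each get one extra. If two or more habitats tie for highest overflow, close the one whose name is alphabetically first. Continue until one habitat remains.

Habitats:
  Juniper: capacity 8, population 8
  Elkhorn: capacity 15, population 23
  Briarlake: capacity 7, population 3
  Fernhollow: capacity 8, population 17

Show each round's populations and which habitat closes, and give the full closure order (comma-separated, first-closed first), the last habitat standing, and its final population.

Closure order: Fernhollow, Elkhorn, Juniper
Last habitat: Briarlake with 51 animals

Round 1: Briarlake=3 Elkhorn=23 Fernhollow=17 Juniper=8 → close Fernhollow (overflow 9)
  17÷3 = 5 each, +1 to first 2
Round 2: Briarlake=9 Elkhorn=29 Juniper=13 → close Elkhorn (overflow 14)
  29÷2 = 14 each, +1 to first 1
Round 3: Briarlake=24 Juniper=27 → close Juniper (overflow 19)
  27÷1 = 27 each, +1 to first 0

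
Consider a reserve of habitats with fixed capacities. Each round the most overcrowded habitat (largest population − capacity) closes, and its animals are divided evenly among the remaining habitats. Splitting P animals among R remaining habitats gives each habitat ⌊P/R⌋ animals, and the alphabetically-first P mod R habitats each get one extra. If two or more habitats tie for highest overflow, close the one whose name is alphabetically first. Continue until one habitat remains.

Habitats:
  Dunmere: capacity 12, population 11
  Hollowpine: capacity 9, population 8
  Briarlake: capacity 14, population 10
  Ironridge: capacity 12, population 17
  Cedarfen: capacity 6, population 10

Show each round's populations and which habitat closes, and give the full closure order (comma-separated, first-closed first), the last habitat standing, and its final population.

Closure order: Ironridge, Cedarfen, Dunmere, Hollowpine
Last habitat: Briarlake with 56 animals

Round 1: Briarlake=10 Cedarfen=10 Dunmere=11 Hollowpine=8 Ironridge=17 → close Ironridge (overflow 5)
  17÷4 = 4 each, +1 to first 1
Round 2: Briarlake=15 Cedarfen=14 Dunmere=15 Hollowpine=12 → close Cedarfen (overflow 8)
  14÷3 = 4 each, +1 to first 2
Round 3: Briarlake=20 Dunmere=20 Hollowpine=16 → close Dunmere (overflow 8)
  20÷2 = 10 each, +1 to first 0
Round 4: Briarlake=30 Hollowpine=26 → close Hollowpine (overflow 17)
  26÷1 = 26 each, +1 to first 0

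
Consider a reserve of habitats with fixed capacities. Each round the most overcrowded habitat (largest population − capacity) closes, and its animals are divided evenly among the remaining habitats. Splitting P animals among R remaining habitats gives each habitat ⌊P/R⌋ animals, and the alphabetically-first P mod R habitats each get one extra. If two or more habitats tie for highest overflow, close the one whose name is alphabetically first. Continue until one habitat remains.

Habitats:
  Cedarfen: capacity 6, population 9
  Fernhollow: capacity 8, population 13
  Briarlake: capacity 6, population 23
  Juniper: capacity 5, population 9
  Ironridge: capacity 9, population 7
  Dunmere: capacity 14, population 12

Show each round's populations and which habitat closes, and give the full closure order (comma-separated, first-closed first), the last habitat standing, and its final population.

Round 1: Briarlake=23 Cedarfen=9 Dunmere=12 Fernhollow=13 Ironridge=7 Juniper=9 → close Briarlake (overflow 17)
  23÷5 = 4 each, +1 to first 3
Round 2: Cedarfen=14 Dunmere=17 Fernhollow=18 Ironridge=11 Juniper=13 → close Fernhollow (overflow 10)
  18÷4 = 4 each, +1 to first 2
Round 3: Cedarfen=19 Dunmere=22 Ironridge=15 Juniper=17 → close Cedarfen (overflow 13)
  19÷3 = 6 each, +1 to first 1
Round 4: Dunmere=29 Ironridge=21 Juniper=23 → close Juniper (overflow 18)
  23÷2 = 11 each, +1 to first 1
Round 5: Dunmere=41 Ironridge=32 → close Dunmere (overflow 27)
  41÷1 = 41 each, +1 to first 0

Closure order: Briarlake, Fernhollow, Cedarfen, Juniper, Dunmere
Last habitat: Ironridge with 73 animals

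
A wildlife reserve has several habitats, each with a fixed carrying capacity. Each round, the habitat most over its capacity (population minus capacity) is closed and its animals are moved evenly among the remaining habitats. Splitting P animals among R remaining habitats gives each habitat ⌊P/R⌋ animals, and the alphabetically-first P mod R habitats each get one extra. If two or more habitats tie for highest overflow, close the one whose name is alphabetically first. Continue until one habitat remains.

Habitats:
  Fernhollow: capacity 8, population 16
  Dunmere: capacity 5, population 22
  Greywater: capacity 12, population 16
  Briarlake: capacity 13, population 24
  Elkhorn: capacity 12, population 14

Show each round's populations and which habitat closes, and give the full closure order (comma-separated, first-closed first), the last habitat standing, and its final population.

Round 1: Briarlake=24 Dunmere=22 Elkhorn=14 Fernhollow=16 Greywater=16 → close Dunmere (overflow 17)
  22÷4 = 5 each, +1 to first 2
Round 2: Briarlake=30 Elkhorn=20 Fernhollow=21 Greywater=21 → close Briarlake (overflow 17)
  30÷3 = 10 each, +1 to first 0
Round 3: Elkhorn=30 Fernhollow=31 Greywater=31 → close Fernhollow (overflow 23)
  31÷2 = 15 each, +1 to first 1
Round 4: Elkhorn=46 Greywater=46 → close Elkhorn (overflow 34)
  46÷1 = 46 each, +1 to first 0

Closure order: Dunmere, Briarlake, Fernhollow, Elkhorn
Last habitat: Greywater with 92 animals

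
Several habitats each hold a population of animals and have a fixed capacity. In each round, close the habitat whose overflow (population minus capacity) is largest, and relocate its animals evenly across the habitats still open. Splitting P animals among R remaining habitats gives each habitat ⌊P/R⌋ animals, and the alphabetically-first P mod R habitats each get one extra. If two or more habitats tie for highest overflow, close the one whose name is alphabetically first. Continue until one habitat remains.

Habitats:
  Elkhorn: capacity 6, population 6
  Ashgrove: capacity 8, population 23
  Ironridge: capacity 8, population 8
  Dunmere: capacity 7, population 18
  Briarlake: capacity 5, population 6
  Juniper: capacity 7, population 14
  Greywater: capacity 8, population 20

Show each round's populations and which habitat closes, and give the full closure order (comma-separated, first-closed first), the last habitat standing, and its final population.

Closure order: Ashgrove, Greywater, Dunmere, Juniper, Briarlake, Elkhorn
Last habitat: Ironridge with 95 animals

Round 1: Ashgrove=23 Briarlake=6 Dunmere=18 Elkhorn=6 Greywater=20 Ironridge=8 Juniper=14 → close Ashgrove (overflow 15)
  23÷6 = 3 each, +1 to first 5
Round 2: Briarlake=10 Dunmere=22 Elkhorn=10 Greywater=24 Ironridge=12 Juniper=17 → close Greywater (overflow 16)
  24÷5 = 4 each, +1 to first 4
Round 3: Briarlake=15 Dunmere=27 Elkhorn=15 Ironridge=17 Juniper=21 → close Dunmere (overflow 20)
  27÷4 = 6 each, +1 to first 3
Round 4: Briarlake=22 Elkhorn=22 Ironridge=24 Juniper=27 → close Juniper (overflow 20)
  27÷3 = 9 each, +1 to first 0
Round 5: Briarlake=31 Elkhorn=31 Ironridge=33 → close Briarlake (overflow 26)
  31÷2 = 15 each, +1 to first 1
Round 6: Elkhorn=47 Ironridge=48 → close Elkhorn (overflow 41)
  47÷1 = 47 each, +1 to first 0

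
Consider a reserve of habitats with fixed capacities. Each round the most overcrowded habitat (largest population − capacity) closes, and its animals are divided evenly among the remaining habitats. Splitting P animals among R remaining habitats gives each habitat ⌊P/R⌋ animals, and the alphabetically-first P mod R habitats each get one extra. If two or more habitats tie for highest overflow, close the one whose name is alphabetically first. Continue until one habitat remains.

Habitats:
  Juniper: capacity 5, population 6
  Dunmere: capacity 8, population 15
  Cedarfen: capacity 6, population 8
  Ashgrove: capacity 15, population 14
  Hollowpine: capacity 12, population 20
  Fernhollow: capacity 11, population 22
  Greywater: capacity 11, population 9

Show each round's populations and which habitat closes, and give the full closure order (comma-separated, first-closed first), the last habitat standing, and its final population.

Closure order: Fernhollow, Dunmere, Hollowpine, Cedarfen, Ashgrove, Greywater
Last habitat: Juniper with 94 animals

Round 1: Ashgrove=14 Cedarfen=8 Dunmere=15 Fernhollow=22 Greywater=9 Hollowpine=20 Juniper=6 → close Fernhollow (overflow 11)
  22÷6 = 3 each, +1 to first 4
Round 2: Ashgrove=18 Cedarfen=12 Dunmere=19 Greywater=13 Hollowpine=23 Juniper=9 → close Dunmere (overflow 11)
  19÷5 = 3 each, +1 to first 4
Round 3: Ashgrove=22 Cedarfen=16 Greywater=17 Hollowpine=27 Juniper=12 → close Hollowpine (overflow 15)
  27÷4 = 6 each, +1 to first 3
Round 4: Ashgrove=29 Cedarfen=23 Greywater=24 Juniper=18 → close Cedarfen (overflow 17)
  23÷3 = 7 each, +1 to first 2
Round 5: Ashgrove=37 Greywater=32 Juniper=25 → close Ashgrove (overflow 22)
  37÷2 = 18 each, +1 to first 1
Round 6: Greywater=51 Juniper=43 → close Greywater (overflow 40)
  51÷1 = 51 each, +1 to first 0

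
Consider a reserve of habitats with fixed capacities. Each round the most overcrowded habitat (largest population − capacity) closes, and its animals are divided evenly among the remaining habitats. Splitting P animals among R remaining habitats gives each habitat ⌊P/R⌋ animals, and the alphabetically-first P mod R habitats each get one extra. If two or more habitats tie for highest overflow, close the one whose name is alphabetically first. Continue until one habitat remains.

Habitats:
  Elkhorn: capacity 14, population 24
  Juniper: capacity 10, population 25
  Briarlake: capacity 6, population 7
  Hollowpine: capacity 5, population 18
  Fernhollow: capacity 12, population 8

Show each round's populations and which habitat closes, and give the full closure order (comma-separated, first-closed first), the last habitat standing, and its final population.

Closure order: Juniper, Hollowpine, Elkhorn, Briarlake
Last habitat: Fernhollow with 82 animals

Round 1: Briarlake=7 Elkhorn=24 Fernhollow=8 Hollowpine=18 Juniper=25 → close Juniper (overflow 15)
  25÷4 = 6 each, +1 to first 1
Round 2: Briarlake=14 Elkhorn=30 Fernhollow=14 Hollowpine=24 → close Hollowpine (overflow 19)
  24÷3 = 8 each, +1 to first 0
Round 3: Briarlake=22 Elkhorn=38 Fernhollow=22 → close Elkhorn (overflow 24)
  38÷2 = 19 each, +1 to first 0
Round 4: Briarlake=41 Fernhollow=41 → close Briarlake (overflow 35)
  41÷1 = 41 each, +1 to first 0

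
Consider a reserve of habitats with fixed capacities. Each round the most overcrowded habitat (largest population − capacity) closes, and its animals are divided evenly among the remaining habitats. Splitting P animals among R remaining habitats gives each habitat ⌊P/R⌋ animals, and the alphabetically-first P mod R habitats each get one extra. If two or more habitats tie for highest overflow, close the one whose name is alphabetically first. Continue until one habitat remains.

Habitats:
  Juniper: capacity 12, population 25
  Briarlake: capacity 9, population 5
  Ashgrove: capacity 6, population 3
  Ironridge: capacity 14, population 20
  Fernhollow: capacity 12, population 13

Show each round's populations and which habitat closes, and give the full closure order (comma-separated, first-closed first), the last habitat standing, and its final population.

Round 1: Ashgrove=3 Briarlake=5 Fernhollow=13 Ironridge=20 Juniper=25 → close Juniper (overflow 13)
  25÷4 = 6 each, +1 to first 1
Round 2: Ashgrove=10 Briarlake=11 Fernhollow=19 Ironridge=26 → close Ironridge (overflow 12)
  26÷3 = 8 each, +1 to first 2
Round 3: Ashgrove=19 Briarlake=20 Fernhollow=27 → close Fernhollow (overflow 15)
  27÷2 = 13 each, +1 to first 1
Round 4: Ashgrove=33 Briarlake=33 → close Ashgrove (overflow 27)
  33÷1 = 33 each, +1 to first 0

Closure order: Juniper, Ironridge, Fernhollow, Ashgrove
Last habitat: Briarlake with 66 animals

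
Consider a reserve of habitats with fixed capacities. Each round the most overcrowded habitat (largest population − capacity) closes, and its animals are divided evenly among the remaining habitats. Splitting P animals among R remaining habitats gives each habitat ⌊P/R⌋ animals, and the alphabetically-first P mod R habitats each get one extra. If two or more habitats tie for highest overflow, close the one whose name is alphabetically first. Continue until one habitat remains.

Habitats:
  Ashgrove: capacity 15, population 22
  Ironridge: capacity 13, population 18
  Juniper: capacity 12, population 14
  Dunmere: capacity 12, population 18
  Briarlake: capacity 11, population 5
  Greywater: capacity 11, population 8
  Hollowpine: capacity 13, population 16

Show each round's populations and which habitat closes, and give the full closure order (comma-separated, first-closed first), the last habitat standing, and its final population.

Closure order: Ashgrove, Dunmere, Ironridge, Hollowpine, Juniper, Greywater
Last habitat: Briarlake with 101 animals

Round 1: Ashgrove=22 Briarlake=5 Dunmere=18 Greywater=8 Hollowpine=16 Ironridge=18 Juniper=14 → close Ashgrove (overflow 7)
  22÷6 = 3 each, +1 to first 4
Round 2: Briarlake=9 Dunmere=22 Greywater=12 Hollowpine=20 Ironridge=21 Juniper=17 → close Dunmere (overflow 10)
  22÷5 = 4 each, +1 to first 2
Round 3: Briarlake=14 Greywater=17 Hollowpine=24 Ironridge=25 Juniper=21 → close Ironridge (overflow 12)
  25÷4 = 6 each, +1 to first 1
Round 4: Briarlake=21 Greywater=23 Hollowpine=30 Juniper=27 → close Hollowpine (overflow 17)
  30÷3 = 10 each, +1 to first 0
Round 5: Briarlake=31 Greywater=33 Juniper=37 → close Juniper (overflow 25)
  37÷2 = 18 each, +1 to first 1
Round 6: Briarlake=50 Greywater=51 → close Greywater (overflow 40)
  51÷1 = 51 each, +1 to first 0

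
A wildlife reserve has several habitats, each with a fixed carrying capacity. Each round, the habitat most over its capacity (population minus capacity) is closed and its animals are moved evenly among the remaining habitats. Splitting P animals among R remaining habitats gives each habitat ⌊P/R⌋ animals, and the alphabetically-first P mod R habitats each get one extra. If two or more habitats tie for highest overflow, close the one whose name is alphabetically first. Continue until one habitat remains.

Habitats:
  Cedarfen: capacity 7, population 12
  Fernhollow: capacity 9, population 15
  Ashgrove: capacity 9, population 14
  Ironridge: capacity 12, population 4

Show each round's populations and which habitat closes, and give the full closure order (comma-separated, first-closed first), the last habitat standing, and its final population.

Closure order: Fernhollow, Ashgrove, Cedarfen
Last habitat: Ironridge with 45 animals

Round 1: Ashgrove=14 Cedarfen=12 Fernhollow=15 Ironridge=4 → close Fernhollow (overflow 6)
  15÷3 = 5 each, +1 to first 0
Round 2: Ashgrove=19 Cedarfen=17 Ironridge=9 → close Ashgrove (overflow 10)
  19÷2 = 9 each, +1 to first 1
Round 3: Cedarfen=27 Ironridge=18 → close Cedarfen (overflow 20)
  27÷1 = 27 each, +1 to first 0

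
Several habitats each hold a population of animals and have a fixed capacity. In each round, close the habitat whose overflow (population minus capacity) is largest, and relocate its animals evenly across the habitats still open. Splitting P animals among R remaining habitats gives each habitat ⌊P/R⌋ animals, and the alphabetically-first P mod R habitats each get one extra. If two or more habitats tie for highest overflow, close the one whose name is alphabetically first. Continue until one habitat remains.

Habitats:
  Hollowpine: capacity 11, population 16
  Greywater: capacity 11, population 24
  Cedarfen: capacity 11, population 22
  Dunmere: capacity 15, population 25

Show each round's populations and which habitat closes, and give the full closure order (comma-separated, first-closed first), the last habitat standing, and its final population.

Round 1: Cedarfen=22 Dunmere=25 Greywater=24 Hollowpine=16 → close Greywater (overflow 13)
  24÷3 = 8 each, +1 to first 0
Round 2: Cedarfen=30 Dunmere=33 Hollowpine=24 → close Cedarfen (overflow 19)
  30÷2 = 15 each, +1 to first 0
Round 3: Dunmere=48 Hollowpine=39 → close Dunmere (overflow 33)
  48÷1 = 48 each, +1 to first 0

Closure order: Greywater, Cedarfen, Dunmere
Last habitat: Hollowpine with 87 animals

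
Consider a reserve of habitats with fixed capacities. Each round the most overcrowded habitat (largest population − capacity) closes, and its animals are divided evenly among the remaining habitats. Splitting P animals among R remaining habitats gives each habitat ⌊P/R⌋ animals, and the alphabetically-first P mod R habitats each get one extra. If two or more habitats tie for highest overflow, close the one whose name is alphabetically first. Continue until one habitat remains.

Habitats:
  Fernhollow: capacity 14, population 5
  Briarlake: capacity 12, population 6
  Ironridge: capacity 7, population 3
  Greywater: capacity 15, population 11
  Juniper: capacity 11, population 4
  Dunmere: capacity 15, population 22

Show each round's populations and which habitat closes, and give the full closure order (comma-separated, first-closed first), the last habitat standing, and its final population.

Closure order: Dunmere, Greywater, Ironridge, Briarlake, Fernhollow
Last habitat: Juniper with 51 animals

Round 1: Briarlake=6 Dunmere=22 Fernhollow=5 Greywater=11 Ironridge=3 Juniper=4 → close Dunmere (overflow 7)
  22÷5 = 4 each, +1 to first 2
Round 2: Briarlake=11 Fernhollow=10 Greywater=15 Ironridge=7 Juniper=8 → close Greywater (overflow 0)
  15÷4 = 3 each, +1 to first 3
Round 3: Briarlake=15 Fernhollow=14 Ironridge=11 Juniper=11 → close Ironridge (overflow 4)
  11÷3 = 3 each, +1 to first 2
Round 4: Briarlake=19 Fernhollow=18 Juniper=14 → close Briarlake (overflow 7)
  19÷2 = 9 each, +1 to first 1
Round 5: Fernhollow=28 Juniper=23 → close Fernhollow (overflow 14)
  28÷1 = 28 each, +1 to first 0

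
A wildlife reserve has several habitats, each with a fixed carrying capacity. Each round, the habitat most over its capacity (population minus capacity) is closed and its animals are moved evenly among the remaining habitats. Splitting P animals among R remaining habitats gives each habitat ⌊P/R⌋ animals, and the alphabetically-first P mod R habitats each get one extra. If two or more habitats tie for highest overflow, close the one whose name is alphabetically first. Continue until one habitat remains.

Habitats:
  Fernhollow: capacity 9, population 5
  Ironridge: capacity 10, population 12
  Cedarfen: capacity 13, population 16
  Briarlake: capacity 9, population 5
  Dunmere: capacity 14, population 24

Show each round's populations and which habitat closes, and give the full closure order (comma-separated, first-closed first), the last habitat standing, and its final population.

Closure order: Dunmere, Cedarfen, Ironridge, Briarlake
Last habitat: Fernhollow with 62 animals

Round 1: Briarlake=5 Cedarfen=16 Dunmere=24 Fernhollow=5 Ironridge=12 → close Dunmere (overflow 10)
  24÷4 = 6 each, +1 to first 0
Round 2: Briarlake=11 Cedarfen=22 Fernhollow=11 Ironridge=18 → close Cedarfen (overflow 9)
  22÷3 = 7 each, +1 to first 1
Round 3: Briarlake=19 Fernhollow=18 Ironridge=25 → close Ironridge (overflow 15)
  25÷2 = 12 each, +1 to first 1
Round 4: Briarlake=32 Fernhollow=30 → close Briarlake (overflow 23)
  32÷1 = 32 each, +1 to first 0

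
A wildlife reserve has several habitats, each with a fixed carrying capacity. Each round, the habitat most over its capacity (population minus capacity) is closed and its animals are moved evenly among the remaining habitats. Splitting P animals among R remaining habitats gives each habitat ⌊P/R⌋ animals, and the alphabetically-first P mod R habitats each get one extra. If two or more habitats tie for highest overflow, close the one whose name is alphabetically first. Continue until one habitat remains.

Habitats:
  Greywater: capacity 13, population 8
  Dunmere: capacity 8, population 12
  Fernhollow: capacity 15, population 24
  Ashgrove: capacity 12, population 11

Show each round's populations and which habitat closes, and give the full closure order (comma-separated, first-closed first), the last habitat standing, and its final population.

Closure order: Fernhollow, Dunmere, Ashgrove
Last habitat: Greywater with 55 animals

Round 1: Ashgrove=11 Dunmere=12 Fernhollow=24 Greywater=8 → close Fernhollow (overflow 9)
  24÷3 = 8 each, +1 to first 0
Round 2: Ashgrove=19 Dunmere=20 Greywater=16 → close Dunmere (overflow 12)
  20÷2 = 10 each, +1 to first 0
Round 3: Ashgrove=29 Greywater=26 → close Ashgrove (overflow 17)
  29÷1 = 29 each, +1 to first 0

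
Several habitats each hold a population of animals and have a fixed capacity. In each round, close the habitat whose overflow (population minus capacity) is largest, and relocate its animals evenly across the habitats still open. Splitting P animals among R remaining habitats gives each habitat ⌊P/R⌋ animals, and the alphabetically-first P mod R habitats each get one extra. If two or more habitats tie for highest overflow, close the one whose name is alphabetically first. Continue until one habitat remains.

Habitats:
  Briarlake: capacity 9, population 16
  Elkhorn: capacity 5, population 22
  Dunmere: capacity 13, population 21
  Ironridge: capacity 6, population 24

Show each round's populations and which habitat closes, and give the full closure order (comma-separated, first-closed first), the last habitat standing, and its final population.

Round 1: Briarlake=16 Dunmere=21 Elkhorn=22 Ironridge=24 → close Ironridge (overflow 18)
  24÷3 = 8 each, +1 to first 0
Round 2: Briarlake=24 Dunmere=29 Elkhorn=30 → close Elkhorn (overflow 25)
  30÷2 = 15 each, +1 to first 0
Round 3: Briarlake=39 Dunmere=44 → close Dunmere (overflow 31)
  44÷1 = 44 each, +1 to first 0

Closure order: Ironridge, Elkhorn, Dunmere
Last habitat: Briarlake with 83 animals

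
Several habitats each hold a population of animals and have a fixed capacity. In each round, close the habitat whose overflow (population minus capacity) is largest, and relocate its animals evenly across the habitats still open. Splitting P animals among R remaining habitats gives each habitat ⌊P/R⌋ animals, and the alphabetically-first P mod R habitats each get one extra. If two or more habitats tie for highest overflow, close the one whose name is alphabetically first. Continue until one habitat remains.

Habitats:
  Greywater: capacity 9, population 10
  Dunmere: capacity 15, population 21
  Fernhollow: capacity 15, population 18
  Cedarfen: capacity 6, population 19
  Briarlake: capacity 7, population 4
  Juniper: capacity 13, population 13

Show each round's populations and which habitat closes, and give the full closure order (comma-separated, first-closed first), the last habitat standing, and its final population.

Closure order: Cedarfen, Dunmere, Fernhollow, Greywater, Briarlake
Last habitat: Juniper with 85 animals

Round 1: Briarlake=4 Cedarfen=19 Dunmere=21 Fernhollow=18 Greywater=10 Juniper=13 → close Cedarfen (overflow 13)
  19÷5 = 3 each, +1 to first 4
Round 2: Briarlake=8 Dunmere=25 Fernhollow=22 Greywater=14 Juniper=16 → close Dunmere (overflow 10)
  25÷4 = 6 each, +1 to first 1
Round 3: Briarlake=15 Fernhollow=28 Greywater=20 Juniper=22 → close Fernhollow (overflow 13)
  28÷3 = 9 each, +1 to first 1
Round 4: Briarlake=25 Greywater=29 Juniper=31 → close Greywater (overflow 20)
  29÷2 = 14 each, +1 to first 1
Round 5: Briarlake=40 Juniper=45 → close Briarlake (overflow 33)
  40÷1 = 40 each, +1 to first 0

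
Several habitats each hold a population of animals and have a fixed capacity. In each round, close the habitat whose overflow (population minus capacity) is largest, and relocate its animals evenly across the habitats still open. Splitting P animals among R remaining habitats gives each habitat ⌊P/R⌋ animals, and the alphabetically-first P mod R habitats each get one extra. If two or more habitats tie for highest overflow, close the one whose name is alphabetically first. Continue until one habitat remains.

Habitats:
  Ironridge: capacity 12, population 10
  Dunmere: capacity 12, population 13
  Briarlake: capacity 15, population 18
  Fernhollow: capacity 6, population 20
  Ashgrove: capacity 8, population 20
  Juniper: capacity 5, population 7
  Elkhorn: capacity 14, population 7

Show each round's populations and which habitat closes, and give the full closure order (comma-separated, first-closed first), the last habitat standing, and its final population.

Round 1: Ashgrove=20 Briarlake=18 Dunmere=13 Elkhorn=7 Fernhollow=20 Ironridge=10 Juniper=7 → close Fernhollow (overflow 14)
  20÷6 = 3 each, +1 to first 2
Round 2: Ashgrove=24 Briarlake=22 Dunmere=16 Elkhorn=10 Ironridge=13 Juniper=10 → close Ashgrove (overflow 16)
  24÷5 = 4 each, +1 to first 4
Round 3: Briarlake=27 Dunmere=21 Elkhorn=15 Ironridge=18 Juniper=14 → close Briarlake (overflow 12)
  27÷4 = 6 each, +1 to first 3
Round 4: Dunmere=28 Elkhorn=22 Ironridge=25 Juniper=20 → close Dunmere (overflow 16)
  28÷3 = 9 each, +1 to first 1
Round 5: Elkhorn=32 Ironridge=34 Juniper=29 → close Juniper (overflow 24)
  29÷2 = 14 each, +1 to first 1
Round 6: Elkhorn=47 Ironridge=48 → close Ironridge (overflow 36)
  48÷1 = 48 each, +1 to first 0

Closure order: Fernhollow, Ashgrove, Briarlake, Dunmere, Juniper, Ironridge
Last habitat: Elkhorn with 95 animals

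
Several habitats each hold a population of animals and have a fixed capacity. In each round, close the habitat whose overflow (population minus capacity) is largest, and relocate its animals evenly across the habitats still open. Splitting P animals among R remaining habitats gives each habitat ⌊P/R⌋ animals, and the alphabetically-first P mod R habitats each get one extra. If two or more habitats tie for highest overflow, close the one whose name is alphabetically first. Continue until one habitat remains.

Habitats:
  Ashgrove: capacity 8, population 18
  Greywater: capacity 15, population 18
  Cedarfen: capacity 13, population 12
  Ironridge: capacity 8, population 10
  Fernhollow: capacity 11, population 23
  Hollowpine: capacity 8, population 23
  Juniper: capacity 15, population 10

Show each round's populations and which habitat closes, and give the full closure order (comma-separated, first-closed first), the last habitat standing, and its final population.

Round 1: Ashgrove=18 Cedarfen=12 Fernhollow=23 Greywater=18 Hollowpine=23 Ironridge=10 Juniper=10 → close Hollowpine (overflow 15)
  23÷6 = 3 each, +1 to first 5
Round 2: Ashgrove=22 Cedarfen=16 Fernhollow=27 Greywater=22 Ironridge=14 Juniper=13 → close Fernhollow (overflow 16)
  27÷5 = 5 each, +1 to first 2
Round 3: Ashgrove=28 Cedarfen=22 Greywater=27 Ironridge=19 Juniper=18 → close Ashgrove (overflow 20)
  28÷4 = 7 each, +1 to first 0
Round 4: Cedarfen=29 Greywater=34 Ironridge=26 Juniper=25 → close Greywater (overflow 19)
  34÷3 = 11 each, +1 to first 1
Round 5: Cedarfen=41 Ironridge=37 Juniper=36 → close Ironridge (overflow 29)
  37÷2 = 18 each, +1 to first 1
Round 6: Cedarfen=60 Juniper=54 → close Cedarfen (overflow 47)
  60÷1 = 60 each, +1 to first 0

Closure order: Hollowpine, Fernhollow, Ashgrove, Greywater, Ironridge, Cedarfen
Last habitat: Juniper with 114 animals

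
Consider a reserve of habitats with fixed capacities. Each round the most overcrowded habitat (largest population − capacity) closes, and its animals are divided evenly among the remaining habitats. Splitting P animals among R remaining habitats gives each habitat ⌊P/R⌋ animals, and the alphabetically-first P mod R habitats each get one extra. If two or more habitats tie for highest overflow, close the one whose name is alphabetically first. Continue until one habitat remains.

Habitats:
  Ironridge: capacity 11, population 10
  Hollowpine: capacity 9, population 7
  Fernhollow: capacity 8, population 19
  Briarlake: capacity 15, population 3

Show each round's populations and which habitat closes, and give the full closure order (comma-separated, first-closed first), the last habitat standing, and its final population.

Round 1: Briarlake=3 Fernhollow=19 Hollowpine=7 Ironridge=10 → close Fernhollow (overflow 11)
  19÷3 = 6 each, +1 to first 1
Round 2: Briarlake=10 Hollowpine=13 Ironridge=16 → close Ironridge (overflow 5)
  16÷2 = 8 each, +1 to first 0
Round 3: Briarlake=18 Hollowpine=21 → close Hollowpine (overflow 12)
  21÷1 = 21 each, +1 to first 0

Closure order: Fernhollow, Ironridge, Hollowpine
Last habitat: Briarlake with 39 animals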